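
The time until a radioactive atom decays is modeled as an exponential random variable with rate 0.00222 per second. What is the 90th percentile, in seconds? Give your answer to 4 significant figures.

Set 1 − e^(−λt) = 0.9, so t = −ln(0.1)/λ = 2.3026/0.00222 ≈ 1037.2 seconds.

1037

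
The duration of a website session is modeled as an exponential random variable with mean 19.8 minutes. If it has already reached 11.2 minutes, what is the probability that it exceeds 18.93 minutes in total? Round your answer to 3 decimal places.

The rate is λ = 1/19.8 = 0.0505051 per minute.
The exponential is memoryless, so the remaining time is again Exp(λ): the condition X > 11.2 is irrelevant.
P(X > 7.73) = e^(−0.3904) ≈ 0.677.

0.677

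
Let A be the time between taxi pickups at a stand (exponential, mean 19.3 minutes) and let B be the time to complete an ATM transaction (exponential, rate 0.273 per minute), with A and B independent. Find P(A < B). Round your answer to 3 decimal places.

0.160

λ_1 = 1/19.3 = 0.0518135, λ_2 = 0.273.
For independent exponentials, P(A < B) = λ_1/(λ_1+λ_2) = 0.0518135/0.324813 ≈ 0.160.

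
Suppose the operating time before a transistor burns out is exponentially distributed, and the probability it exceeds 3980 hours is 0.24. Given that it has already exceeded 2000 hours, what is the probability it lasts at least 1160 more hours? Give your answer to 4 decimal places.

0.6597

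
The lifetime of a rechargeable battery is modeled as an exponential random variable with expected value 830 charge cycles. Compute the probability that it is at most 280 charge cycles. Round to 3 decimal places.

0.286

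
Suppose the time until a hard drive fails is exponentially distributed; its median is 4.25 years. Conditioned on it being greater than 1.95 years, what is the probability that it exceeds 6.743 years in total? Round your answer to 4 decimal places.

For an exponential, median = ln(2)/λ, so λ = ln 2 / 4.25 = 0.163093 per year.
The exponential is memoryless, so the remaining time is again Exp(λ): the condition X > 1.95 is irrelevant.
P(X > 4.793) = e^(−0.78171) ≈ 0.4576.

0.4576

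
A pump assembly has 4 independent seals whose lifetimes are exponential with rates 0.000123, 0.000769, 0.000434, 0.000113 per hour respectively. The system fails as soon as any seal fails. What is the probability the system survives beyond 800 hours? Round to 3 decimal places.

0.316

The time to first failure is exponential with rate Σλ = 0.000123 + 0.000769 + 0.000434 + 0.000113 = 0.001439.
P(min > 800) = e^(−0.001439·800) = e^(−1.1512) ≈ 0.316.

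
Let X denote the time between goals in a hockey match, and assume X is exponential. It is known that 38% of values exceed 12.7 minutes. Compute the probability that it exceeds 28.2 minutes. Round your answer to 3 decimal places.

0.117

e^(−λ·12.7) = 0.38 ⇒ λ = −ln(0.38)/12.7 = 0.0761877.
P(X > 28.2) = e^(−0.0761877·28.2) = e^(−2.1485) ≈ 0.117.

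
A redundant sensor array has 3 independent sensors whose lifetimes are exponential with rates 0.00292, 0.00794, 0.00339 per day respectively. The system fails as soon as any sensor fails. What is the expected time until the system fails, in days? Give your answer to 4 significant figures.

The time to first failure is exponential with rate Σλ = 0.00292 + 0.00794 + 0.00339 = 0.01425.
E[min] = 1/Σλ = 1/0.01425 = 70.1754 days.

70.18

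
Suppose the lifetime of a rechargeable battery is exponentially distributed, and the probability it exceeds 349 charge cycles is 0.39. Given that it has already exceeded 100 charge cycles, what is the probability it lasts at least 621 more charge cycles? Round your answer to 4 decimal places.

From e^(−λ·349) = 0.39, λ = −ln(0.39)/349 = 0.00269802.
Memoryless: P(X > 100+621 | X > 100) = P(X > 621) = e^(−0.00269802·621) ≈ 0.1872.

0.1872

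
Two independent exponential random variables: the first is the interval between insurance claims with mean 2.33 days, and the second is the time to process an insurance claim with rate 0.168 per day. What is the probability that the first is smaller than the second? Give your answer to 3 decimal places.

0.719

λ_1 = 1/2.33 = 0.429185, λ_2 = 0.168.
For independent exponentials, P(the first < the second) = λ_1/(λ_1+λ_2) = 0.429185/0.597185 ≈ 0.719.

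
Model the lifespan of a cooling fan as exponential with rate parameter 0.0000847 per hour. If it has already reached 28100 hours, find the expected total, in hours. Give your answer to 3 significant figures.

39900

By memorylessness, E[X | X > 28100] = 28100 + 1/λ = 28100 + 11806.4 = 39906.4 hours.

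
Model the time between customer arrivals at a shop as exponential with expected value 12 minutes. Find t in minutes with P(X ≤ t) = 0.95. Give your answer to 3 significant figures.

35.9

The rate is λ = 1/12 = 0.0833333 per minute.
Set 1 − e^(−λt) = 0.95, so t = −ln(0.05)/λ = 2.9957/0.0833333 ≈ 35.9488 minutes.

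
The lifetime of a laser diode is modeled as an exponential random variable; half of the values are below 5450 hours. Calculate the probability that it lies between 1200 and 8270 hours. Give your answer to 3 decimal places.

For an exponential, median = ln(2)/λ, so λ = ln 2 / 5450 = 0.000127183 per hour.
P(1200 < X < 8270) = e^(−λ·1200) − e^(−λ·8270) = 0.85846 − 0.34931 ≈ 0.509.

0.509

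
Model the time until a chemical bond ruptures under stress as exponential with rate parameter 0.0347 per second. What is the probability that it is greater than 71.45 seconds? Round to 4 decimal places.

0.0838

P(X > 71.45) = e^(−λ·71.45) = e^(−2.4793) ≈ 0.0838.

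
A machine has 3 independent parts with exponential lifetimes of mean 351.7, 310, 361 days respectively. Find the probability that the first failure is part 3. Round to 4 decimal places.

Rates: λ_i = 1/mean_i → 0.00284333, 0.00322581, 0.00277008; Σλ = 0.00883922.
P(part 3 first) = λ_3/Σλ = 0.00277008/0.00883922 ≈ 0.3134.

0.3134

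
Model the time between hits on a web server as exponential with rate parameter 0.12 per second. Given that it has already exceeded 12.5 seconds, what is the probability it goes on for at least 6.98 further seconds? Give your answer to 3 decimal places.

0.433

P(X > s+t | X > s) = e^(−λ(s+t))/e^(−λs) = e^(−λt), independent of s = 12.5.
P(X > 6.98) = e^(−0.8376) ≈ 0.433.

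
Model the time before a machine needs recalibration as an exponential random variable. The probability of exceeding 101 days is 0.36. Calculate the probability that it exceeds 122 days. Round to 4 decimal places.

0.2911

e^(−λ·101) = 0.36 ⇒ λ = −ln(0.36)/101 = 0.0101154.
P(X > 122) = e^(−0.0101154·122) = e^(−1.2341) ≈ 0.2911.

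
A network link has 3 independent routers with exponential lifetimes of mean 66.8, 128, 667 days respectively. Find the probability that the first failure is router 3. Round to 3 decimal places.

0.062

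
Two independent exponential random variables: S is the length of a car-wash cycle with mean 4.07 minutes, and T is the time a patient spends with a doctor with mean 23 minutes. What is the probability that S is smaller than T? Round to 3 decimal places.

λ_1 = 1/4.07 = 0.2457, λ_2 = 1/23 = 0.0434783.
For independent exponentials, P(S < T) = λ_1/(λ_1+λ_2) = 0.2457/0.289179 ≈ 0.850.

0.850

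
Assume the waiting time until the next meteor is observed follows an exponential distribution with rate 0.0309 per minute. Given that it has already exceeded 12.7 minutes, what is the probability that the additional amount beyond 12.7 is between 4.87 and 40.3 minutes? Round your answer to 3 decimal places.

0.572

Memoryless: the residual past 12.7 is again Exp(λ).
P(4.87 < residual < 40.3) = e^(−λ·4.87) − e^(−λ·40.3) = 0.86029 − 0.28786 ≈ 0.572.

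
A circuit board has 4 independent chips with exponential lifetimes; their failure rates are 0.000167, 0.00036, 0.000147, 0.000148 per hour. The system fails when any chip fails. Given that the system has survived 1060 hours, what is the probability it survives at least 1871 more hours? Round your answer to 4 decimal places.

Time to first failure ~ Exp(Σλ) with Σλ = 0.000822.
By memorylessness, P(T > 1060+1871 | T > 1060) = P(T > 1871) = e^(−0.000822·1871) ≈ 0.2148.

0.2148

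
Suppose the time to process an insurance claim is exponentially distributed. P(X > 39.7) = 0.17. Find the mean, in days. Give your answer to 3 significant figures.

e^(−λ·39.7) = 0.17 ⇒ λ = −ln(0.17)/39.7 = 0.0446337.
Mean = 1/λ = 22.4046 days.

22.4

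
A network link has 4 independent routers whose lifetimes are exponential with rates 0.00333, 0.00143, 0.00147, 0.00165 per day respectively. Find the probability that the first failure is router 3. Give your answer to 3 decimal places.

0.187

The time to first failure is exponential with rate Σλ = 0.00333 + 0.00143 + 0.00147 + 0.00165 = 0.00788.
P(router 3 first) = λ_3/Σλ = 0.00147/0.00788 ≈ 0.187.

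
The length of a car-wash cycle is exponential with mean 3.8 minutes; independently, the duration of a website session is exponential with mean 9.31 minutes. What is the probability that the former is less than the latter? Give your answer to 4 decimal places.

0.7101

λ_1 = 1/3.8 = 0.263158, λ_2 = 1/9.31 = 0.107411.
For independent exponentials, P(the former < the latter) = λ_1/(λ_1+λ_2) = 0.263158/0.370569 ≈ 0.7101.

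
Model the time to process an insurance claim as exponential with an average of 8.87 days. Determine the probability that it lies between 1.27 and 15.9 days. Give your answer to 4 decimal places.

0.7001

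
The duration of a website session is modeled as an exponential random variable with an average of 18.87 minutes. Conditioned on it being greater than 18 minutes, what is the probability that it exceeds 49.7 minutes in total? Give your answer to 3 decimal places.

0.186

The rate is λ = 1/18.87 = 0.0529942 per minute.
P(X > s+t | X > s) = e^(−λ(s+t))/e^(−λs) = e^(−λt), independent of s = 18.
P(X > 31.7) = e^(−1.6799) ≈ 0.186.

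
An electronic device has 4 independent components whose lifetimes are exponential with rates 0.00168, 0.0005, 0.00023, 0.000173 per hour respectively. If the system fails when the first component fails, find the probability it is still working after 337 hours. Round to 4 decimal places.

The time to first failure is exponential with rate Σλ = 0.00168 + 0.0005 + 0.00023 + 0.000173 = 0.002583.
P(min > 337) = e^(−0.002583·337) = e^(−0.87047) ≈ 0.4188.

0.4188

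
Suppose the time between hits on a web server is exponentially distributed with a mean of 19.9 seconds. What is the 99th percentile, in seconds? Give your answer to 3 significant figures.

91.6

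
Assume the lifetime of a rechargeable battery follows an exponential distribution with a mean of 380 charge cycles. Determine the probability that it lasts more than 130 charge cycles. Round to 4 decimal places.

0.7103

The rate is λ = 1/380 = 0.00263158 per charge cycle.
P(X > 130) = e^(−λ·130) = e^(−0.34211) ≈ 0.7103.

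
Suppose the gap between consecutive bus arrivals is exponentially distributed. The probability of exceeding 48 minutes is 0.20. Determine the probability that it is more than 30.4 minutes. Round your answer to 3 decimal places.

0.361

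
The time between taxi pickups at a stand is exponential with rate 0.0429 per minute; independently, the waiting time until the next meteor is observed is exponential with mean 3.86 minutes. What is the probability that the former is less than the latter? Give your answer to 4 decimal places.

0.1421

λ_1 = 0.0429, λ_2 = 1/3.86 = 0.259067.
For independent exponentials, P(the former < the latter) = λ_1/(λ_1+λ_2) = 0.0429/0.301967 ≈ 0.1421.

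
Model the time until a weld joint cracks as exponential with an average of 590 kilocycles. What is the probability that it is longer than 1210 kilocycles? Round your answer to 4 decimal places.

0.1286

The rate is λ = 1/590 = 0.00169492 per kilocycle.
P(X > 1210) = e^(−λ·1210) = e^(−2.0508) ≈ 0.1286.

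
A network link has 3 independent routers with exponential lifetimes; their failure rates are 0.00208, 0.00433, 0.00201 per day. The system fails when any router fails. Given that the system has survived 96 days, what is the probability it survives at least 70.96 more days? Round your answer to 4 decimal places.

Time to first failure ~ Exp(Σλ) with Σλ = 0.00842.
By memorylessness, P(T > 96+70.96 | T > 96) = P(T > 70.96) = e^(−0.00842·70.96) ≈ 0.5502.

0.5502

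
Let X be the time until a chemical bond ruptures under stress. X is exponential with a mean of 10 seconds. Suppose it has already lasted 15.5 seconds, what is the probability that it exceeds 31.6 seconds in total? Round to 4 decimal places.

0.1999

The rate is λ = 1/10 = 0.1 per second.
P(X > s+t | X > s) = e^(−λ(s+t))/e^(−λs) = e^(−λt), independent of s = 15.5.
P(X > 16.1) = e^(−1.61) ≈ 0.1999.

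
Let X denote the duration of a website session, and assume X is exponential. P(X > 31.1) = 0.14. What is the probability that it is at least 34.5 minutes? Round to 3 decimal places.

0.113

e^(−λ·31.1) = 0.14 ⇒ λ = −ln(0.14)/31.1 = 0.0632191.
P(X > 34.5) = e^(−0.0632191·34.5) = e^(−2.1811) ≈ 0.113.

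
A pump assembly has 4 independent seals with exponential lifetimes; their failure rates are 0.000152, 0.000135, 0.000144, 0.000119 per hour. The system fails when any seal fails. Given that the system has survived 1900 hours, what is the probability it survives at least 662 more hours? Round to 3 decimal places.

0.695

Time to first failure ~ Exp(Σλ) with Σλ = 0.00055.
By memorylessness, P(T > 1900+662 | T > 1900) = P(T > 662) = e^(−0.00055·662) ≈ 0.695.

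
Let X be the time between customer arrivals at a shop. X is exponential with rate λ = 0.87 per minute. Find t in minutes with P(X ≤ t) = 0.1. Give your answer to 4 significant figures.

Set 1 − e^(−λt) = 0.1, so t = −ln(0.9)/λ = 0.10536/0.87 ≈ 0.121104 minutes.

0.1211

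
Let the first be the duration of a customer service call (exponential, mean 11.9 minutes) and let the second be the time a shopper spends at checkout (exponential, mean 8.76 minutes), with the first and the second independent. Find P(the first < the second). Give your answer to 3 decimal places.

λ_1 = 1/11.9 = 0.0840336, λ_2 = 1/8.76 = 0.114155.
For independent exponentials, P(the first < the second) = λ_1/(λ_1+λ_2) = 0.0840336/0.198189 ≈ 0.424.

0.424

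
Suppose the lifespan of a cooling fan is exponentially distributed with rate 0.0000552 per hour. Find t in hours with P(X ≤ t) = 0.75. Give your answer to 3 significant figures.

25100

Set 1 − e^(−λt) = 0.75, so t = −ln(0.25)/λ = 1.3863/0.0000552 ≈ 25114 hours.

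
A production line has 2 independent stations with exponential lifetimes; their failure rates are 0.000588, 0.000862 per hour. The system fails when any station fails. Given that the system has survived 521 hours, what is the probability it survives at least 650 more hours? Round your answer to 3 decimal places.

0.390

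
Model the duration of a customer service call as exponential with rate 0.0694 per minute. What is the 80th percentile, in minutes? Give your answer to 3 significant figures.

23.2

Set 1 − e^(−λt) = 0.8, so t = −ln(0.2)/λ = 1.6094/0.0694 ≈ 23.1907 minutes.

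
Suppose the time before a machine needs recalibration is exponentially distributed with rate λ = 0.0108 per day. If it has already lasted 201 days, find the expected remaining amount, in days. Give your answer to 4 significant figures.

By memorylessness, the remaining amount past any threshold is again Exp(λ) with mean 1/λ = 92.5926 days.

92.59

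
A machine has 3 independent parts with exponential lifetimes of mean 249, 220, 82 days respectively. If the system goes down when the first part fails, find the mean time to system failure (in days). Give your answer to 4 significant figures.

The first failure time is exponential with rate Σλ_i = 1/249 + 1/220 + 1/82 = 0.0207566 per day.
E[min] = 1/Σλ = 1/0.0207566 = 48.1774 days.

48.18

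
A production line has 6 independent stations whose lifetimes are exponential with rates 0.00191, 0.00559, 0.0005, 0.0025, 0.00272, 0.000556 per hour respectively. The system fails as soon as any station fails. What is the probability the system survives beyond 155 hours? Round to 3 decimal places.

0.118

The time to first failure is exponential with rate Σλ = 0.00191 + 0.00559 + 0.0005 + 0.0025 + 0.00272 + 0.000556 = 0.013776.
P(min > 155) = e^(−0.013776·155) = e^(−2.1353) ≈ 0.118.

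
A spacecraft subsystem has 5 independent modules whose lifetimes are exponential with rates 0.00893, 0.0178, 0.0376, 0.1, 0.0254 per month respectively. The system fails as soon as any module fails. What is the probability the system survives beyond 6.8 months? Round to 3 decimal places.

0.275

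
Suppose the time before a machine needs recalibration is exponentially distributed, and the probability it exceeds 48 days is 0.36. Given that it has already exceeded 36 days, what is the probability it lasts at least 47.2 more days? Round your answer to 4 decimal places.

From e^(−λ·48) = 0.36, λ = −ln(0.36)/48 = 0.0212844.
Memoryless: P(X > 36+47.2 | X > 36) = P(X > 47.2) = e^(−0.0212844·47.2) ≈ 0.3662.

0.3662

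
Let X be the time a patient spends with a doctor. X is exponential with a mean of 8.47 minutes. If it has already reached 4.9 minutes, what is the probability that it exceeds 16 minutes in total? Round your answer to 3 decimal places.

The rate is λ = 1/8.47 = 0.118064 per minute.
P(X > s+t | X > s) = e^(−λ(s+t))/e^(−λs) = e^(−λt), independent of s = 4.9.
P(X > 11.1) = e^(−1.3105) ≈ 0.270.

0.270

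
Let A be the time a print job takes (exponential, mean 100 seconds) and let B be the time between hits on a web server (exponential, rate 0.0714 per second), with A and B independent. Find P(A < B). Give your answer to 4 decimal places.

0.1229

λ_1 = 1/100 = 0.01, λ_2 = 0.0714.
For independent exponentials, P(A < B) = λ_1/(λ_1+λ_2) = 0.01/0.0814 ≈ 0.1229.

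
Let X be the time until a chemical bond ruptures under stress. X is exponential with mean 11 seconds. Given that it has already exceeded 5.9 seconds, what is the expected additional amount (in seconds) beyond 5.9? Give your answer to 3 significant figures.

The rate is λ = 1/11 = 0.0909091 per second.
By memorylessness, the remaining amount past any threshold is again Exp(λ) with mean 1/λ = 11 seconds.

11.0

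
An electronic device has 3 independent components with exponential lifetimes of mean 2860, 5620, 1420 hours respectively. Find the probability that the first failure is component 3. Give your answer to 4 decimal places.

0.5717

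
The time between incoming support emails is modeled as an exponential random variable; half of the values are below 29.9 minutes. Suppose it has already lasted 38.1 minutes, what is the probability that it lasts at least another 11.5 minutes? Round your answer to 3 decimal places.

For an exponential, median = ln(2)/λ, so λ = ln 2 / 29.9 = 0.0231822 per minute.
The exponential is memoryless, so the remaining time is again Exp(λ): the condition X > 38.1 is irrelevant.
P(X > 11.5) = e^(−0.2666) ≈ 0.766.

0.766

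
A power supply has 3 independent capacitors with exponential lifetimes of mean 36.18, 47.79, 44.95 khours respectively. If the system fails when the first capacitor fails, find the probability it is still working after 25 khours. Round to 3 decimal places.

The first failure time is exponential with rate Σλ_i = 1/36.18 + 1/47.79 + 1/44.95 = 0.0708114 per khour.
P(min > 25) = e^(−0.0708114·25) = e^(−1.7703) ≈ 0.170.

0.170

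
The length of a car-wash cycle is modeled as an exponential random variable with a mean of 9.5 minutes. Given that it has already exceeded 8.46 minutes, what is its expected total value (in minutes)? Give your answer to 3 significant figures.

18.0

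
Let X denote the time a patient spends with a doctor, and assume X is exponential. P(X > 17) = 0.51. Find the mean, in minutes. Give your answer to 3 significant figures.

25.2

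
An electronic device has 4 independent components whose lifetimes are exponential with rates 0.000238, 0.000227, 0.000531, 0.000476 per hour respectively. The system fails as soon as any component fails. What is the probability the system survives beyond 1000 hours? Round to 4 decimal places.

The time to first failure is exponential with rate Σλ = 0.000238 + 0.000227 + 0.000531 + 0.000476 = 0.001472.
P(min > 1000) = e^(−0.001472·1000) = e^(−1.472) ≈ 0.2295.

0.2295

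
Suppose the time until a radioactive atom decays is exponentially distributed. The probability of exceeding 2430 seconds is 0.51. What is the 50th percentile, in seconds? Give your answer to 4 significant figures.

e^(−λ·2430) = 0.51 ⇒ λ = −ln(0.51)/2430 = 0.000277097.
50th percentile: 1 − e^(−λt) = 0.5, t = −ln(0.5)/λ = 2501.46 seconds.

2501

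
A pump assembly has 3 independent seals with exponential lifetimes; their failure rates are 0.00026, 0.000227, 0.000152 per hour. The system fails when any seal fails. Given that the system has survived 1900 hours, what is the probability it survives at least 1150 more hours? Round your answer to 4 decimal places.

0.4796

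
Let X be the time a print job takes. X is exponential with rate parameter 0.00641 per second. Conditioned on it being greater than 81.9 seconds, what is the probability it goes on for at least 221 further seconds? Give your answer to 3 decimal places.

0.243

P(X > s+t | X > s) = e^(−λ(s+t))/e^(−λs) = e^(−λt), independent of s = 81.9.
P(X > 221) = e^(−1.4166) ≈ 0.243.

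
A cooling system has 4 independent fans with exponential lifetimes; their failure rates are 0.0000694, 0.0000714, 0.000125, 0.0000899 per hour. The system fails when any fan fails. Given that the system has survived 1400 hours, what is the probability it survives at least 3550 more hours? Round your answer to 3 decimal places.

0.283

Time to first failure ~ Exp(Σλ) with Σλ = 0.0003557.
By memorylessness, P(T > 1400+3550 | T > 1400) = P(T > 3550) = e^(−0.0003557·3550) ≈ 0.283.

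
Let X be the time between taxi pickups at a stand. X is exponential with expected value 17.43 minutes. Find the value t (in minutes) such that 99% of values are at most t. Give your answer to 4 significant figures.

80.27

The rate is λ = 1/17.43 = 0.0573723 per minute.
Set 1 − e^(−λt) = 0.99, so t = −ln(0.01)/λ = 4.6052/0.0573723 ≈ 80.2681 minutes.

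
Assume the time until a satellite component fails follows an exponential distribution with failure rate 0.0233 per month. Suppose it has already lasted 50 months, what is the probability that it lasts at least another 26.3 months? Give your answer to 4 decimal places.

The exponential is memoryless, so the remaining time is again Exp(λ): the condition X > 50 is irrelevant.
P(X > 26.3) = e^(−0.61279) ≈ 0.5418.

0.5418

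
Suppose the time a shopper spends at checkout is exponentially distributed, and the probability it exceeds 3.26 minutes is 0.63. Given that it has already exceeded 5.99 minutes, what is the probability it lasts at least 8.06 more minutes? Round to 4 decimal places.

0.3191

From e^(−λ·3.26) = 0.63, λ = −ln(0.63)/3.26 = 0.141729.
Memoryless: P(X > 5.99+8.06 | X > 5.99) = P(X > 8.06) = e^(−0.141729·8.06) ≈ 0.3191.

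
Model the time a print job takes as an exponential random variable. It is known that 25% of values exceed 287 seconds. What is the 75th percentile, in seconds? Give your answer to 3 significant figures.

e^(−λ·287) = 0.25 ⇒ λ = −ln(0.25)/287 = 0.00483029.
75th percentile: 1 − e^(−λt) = 0.75, t = −ln(0.25)/λ = 287 seconds.

287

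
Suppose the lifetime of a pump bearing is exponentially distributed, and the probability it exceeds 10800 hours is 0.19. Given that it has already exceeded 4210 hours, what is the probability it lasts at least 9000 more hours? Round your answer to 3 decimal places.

From e^(−λ·10800) = 0.19, λ = −ln(0.19)/10800 = 0.000153771.
Memoryless: P(X > 4210+9000 | X > 4210) = P(X > 9000) = e^(−0.000153771·9000) ≈ 0.251.

0.251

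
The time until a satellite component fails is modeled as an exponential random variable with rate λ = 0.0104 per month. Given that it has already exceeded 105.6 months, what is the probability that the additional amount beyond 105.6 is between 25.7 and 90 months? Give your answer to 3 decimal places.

Memoryless: the residual past 105.6 is again Exp(λ).
P(25.7 < residual < 90) = e^(−λ·25.7) − e^(−λ·90) = 0.76546 − 0.39219 ≈ 0.373.

0.373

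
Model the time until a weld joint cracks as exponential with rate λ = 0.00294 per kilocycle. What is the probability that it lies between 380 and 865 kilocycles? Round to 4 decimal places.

0.2486

P(380 < X < 865) = e^(−λ·380) − e^(−λ·865) = 0.32719 − 0.07862 ≈ 0.2486.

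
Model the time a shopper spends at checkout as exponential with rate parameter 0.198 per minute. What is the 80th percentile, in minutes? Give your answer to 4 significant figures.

Set 1 − e^(−λt) = 0.8, so t = −ln(0.2)/λ = 1.6094/0.198 ≈ 8.12847 minutes.

8.128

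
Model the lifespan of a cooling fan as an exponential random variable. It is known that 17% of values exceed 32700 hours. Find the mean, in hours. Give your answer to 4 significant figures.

18450

e^(−λ·32700) = 0.17 ⇒ λ = −ln(0.17)/32700 = 0.0000541883.
Mean = 1/λ = 18454.2 hours.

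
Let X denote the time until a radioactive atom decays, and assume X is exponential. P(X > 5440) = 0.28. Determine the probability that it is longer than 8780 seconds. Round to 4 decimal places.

e^(−λ·5440) = 0.28 ⇒ λ = −ln(0.28)/5440 = 0.000234001.
P(X > 8780) = e^(−0.000234001·8780) = e^(−2.0545) ≈ 0.1282.

0.1282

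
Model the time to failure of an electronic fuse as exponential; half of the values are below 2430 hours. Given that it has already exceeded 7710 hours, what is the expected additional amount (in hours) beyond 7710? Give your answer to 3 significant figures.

3510

For an exponential, median = ln(2)/λ, so λ = ln 2 / 2430 = 0.000285246 per hour.
By memorylessness, the remaining amount past any threshold is again Exp(λ) with mean 1/λ = 3505.75 hours.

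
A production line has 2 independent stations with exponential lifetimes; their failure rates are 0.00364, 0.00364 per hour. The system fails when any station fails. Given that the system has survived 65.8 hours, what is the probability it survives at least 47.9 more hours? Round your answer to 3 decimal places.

0.706

Time to first failure ~ Exp(Σλ) with Σλ = 0.00728.
By memorylessness, P(T > 65.8+47.9 | T > 65.8) = P(T > 47.9) = e^(−0.00728·47.9) ≈ 0.706.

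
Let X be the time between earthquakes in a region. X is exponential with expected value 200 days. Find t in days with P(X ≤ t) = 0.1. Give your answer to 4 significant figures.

21.07

The rate is λ = 1/200 = 0.005 per day.
Set 1 − e^(−λt) = 0.1, so t = −ln(0.9)/λ = 0.10536/0.005 ≈ 21.0721 days.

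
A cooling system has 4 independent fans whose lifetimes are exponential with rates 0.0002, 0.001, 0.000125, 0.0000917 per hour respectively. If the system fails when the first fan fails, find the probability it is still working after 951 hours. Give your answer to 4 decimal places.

The time to first failure is exponential with rate Σλ = 0.0002 + 0.001 + 0.000125 + 0.0000917 = 0.0014167.
P(min > 951) = e^(−0.0014167·951) = e^(−1.3473) ≈ 0.2599.

0.2599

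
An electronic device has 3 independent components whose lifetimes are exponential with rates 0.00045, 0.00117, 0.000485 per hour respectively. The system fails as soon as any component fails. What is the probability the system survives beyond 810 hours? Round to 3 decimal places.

0.182

The time to first failure is exponential with rate Σλ = 0.00045 + 0.00117 + 0.000485 = 0.002105.
P(min > 810) = e^(−0.002105·810) = e^(−1.7051) ≈ 0.182.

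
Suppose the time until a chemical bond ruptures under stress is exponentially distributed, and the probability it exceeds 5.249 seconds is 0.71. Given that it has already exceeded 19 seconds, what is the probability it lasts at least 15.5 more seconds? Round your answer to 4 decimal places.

From e^(−λ·5.249) = 0.71, λ = −ln(0.71)/5.249 = 0.0652487.
Memoryless: P(X > 19+15.5 | X > 19) = P(X > 15.5) = e^(−0.0652487·15.5) ≈ 0.3637.

0.3637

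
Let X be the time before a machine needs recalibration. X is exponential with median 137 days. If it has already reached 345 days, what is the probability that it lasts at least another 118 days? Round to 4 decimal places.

0.5505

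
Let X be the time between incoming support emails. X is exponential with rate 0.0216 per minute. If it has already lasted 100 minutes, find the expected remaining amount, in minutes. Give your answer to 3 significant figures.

46.3

By memorylessness, the remaining amount past any threshold is again Exp(λ) with mean 1/λ = 46.2963 minutes.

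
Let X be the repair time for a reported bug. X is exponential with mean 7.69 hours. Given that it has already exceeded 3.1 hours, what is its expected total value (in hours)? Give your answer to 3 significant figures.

The rate is λ = 1/7.69 = 0.130039 per hour.
By memorylessness, E[X | X > 3.1] = 3.1 + 1/λ = 3.1 + 7.69 = 10.79 hours.

10.8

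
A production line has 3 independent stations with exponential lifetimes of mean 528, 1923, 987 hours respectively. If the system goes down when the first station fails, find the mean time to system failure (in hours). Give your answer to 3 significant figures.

292

The first failure time is exponential with rate Σλ_i = 1/528 + 1/1923 + 1/987 = 0.00342713 per hour.
E[min] = 1/Σλ = 1/0.00342713 = 291.789 hours.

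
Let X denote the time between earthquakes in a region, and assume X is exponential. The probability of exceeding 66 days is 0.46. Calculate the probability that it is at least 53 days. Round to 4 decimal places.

e^(−λ·66) = 0.46 ⇒ λ = −ln(0.46)/66 = 0.0117656.
P(X > 53) = e^(−0.0117656·53) = e^(−0.62358) ≈ 0.5360.

0.5360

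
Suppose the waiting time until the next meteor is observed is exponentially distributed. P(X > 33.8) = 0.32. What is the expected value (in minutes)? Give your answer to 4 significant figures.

29.66

e^(−λ·33.8) = 0.32 ⇒ λ = −ln(0.32)/33.8 = 0.0337111.
Mean = 1/λ = 29.6638 minutes.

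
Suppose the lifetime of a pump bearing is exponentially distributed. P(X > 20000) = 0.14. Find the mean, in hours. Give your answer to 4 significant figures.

10170

e^(−λ·20000) = 0.14 ⇒ λ = −ln(0.14)/20000 = 0.0000983056.
Mean = 1/λ = 10172.4 hours.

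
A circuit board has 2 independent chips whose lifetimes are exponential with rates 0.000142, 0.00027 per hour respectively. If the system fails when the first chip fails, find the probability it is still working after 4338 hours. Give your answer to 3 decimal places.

0.167

The time to first failure is exponential with rate Σλ = 0.000142 + 0.00027 = 0.000412.
P(min > 4338) = e^(−0.000412·4338) = e^(−1.7873) ≈ 0.167.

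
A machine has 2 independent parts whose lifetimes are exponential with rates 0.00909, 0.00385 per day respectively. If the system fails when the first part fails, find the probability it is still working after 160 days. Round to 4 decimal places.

0.1261

The time to first failure is exponential with rate Σλ = 0.00909 + 0.00385 = 0.01294.
P(min > 160) = e^(−0.01294·160) = e^(−2.0704) ≈ 0.1261.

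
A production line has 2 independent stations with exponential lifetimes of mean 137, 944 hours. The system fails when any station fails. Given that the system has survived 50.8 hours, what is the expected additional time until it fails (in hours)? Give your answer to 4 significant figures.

119.6

First-failure rate Σλ = 1/137 + 1/944 = 0.00835859.
By memorylessness the expected residual is 1/Σλ = 119.637 hours, regardless of the 50.8 already elapsed.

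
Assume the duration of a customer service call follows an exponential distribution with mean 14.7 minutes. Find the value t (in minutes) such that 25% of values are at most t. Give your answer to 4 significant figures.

4.229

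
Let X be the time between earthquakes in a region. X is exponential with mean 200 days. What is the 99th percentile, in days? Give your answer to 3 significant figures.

921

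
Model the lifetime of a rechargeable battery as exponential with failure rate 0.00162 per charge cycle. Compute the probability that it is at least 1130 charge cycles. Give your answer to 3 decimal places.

0.160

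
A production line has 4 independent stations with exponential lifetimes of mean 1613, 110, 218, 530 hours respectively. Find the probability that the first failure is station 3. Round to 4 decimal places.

Rates: λ_i = 1/mean_i → 0.000619963, 0.00909091, 0.00458716, 0.00188679; Σλ = 0.0161848.
P(station 3 first) = λ_3/Σλ = 0.00458716/0.0161848 ≈ 0.2834.

0.2834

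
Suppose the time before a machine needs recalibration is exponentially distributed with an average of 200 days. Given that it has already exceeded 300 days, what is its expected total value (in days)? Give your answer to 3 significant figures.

500

The rate is λ = 1/200 = 0.005 per day.
By memorylessness, E[X | X > 300] = 300 + 1/λ = 300 + 200 = 500 days.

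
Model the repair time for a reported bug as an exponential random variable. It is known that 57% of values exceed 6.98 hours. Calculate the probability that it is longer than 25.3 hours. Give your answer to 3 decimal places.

0.130

e^(−λ·6.98) = 0.57 ⇒ λ = −ln(0.57)/6.98 = 0.0805328.
P(X > 25.3) = e^(−0.0805328·25.3) = e^(−2.0375) ≈ 0.130.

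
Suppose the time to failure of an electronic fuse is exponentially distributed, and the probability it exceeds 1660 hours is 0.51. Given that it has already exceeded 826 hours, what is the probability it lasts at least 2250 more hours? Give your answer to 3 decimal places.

From e^(−λ·1660) = 0.51, λ = −ln(0.51)/1660 = 0.000405629.
Memoryless: P(X > 826+2250 | X > 826) = P(X > 2250) = e^(−0.000405629·2250) ≈ 0.401.

0.401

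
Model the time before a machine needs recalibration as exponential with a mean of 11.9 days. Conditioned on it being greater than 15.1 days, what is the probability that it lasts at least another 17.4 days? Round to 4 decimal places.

0.2317

The rate is λ = 1/11.9 = 0.0840336 per day.
By the memoryless property, P(X > 15.1+17.4 | X > 15.1) = P(X > 17.4).
P(X > 17.4) = e^(−1.4622) ≈ 0.2317.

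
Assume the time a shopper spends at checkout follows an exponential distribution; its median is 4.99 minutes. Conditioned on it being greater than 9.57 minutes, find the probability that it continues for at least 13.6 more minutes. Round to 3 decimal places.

0.151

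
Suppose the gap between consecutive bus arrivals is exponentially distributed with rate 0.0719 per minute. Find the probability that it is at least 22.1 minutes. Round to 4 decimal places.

0.2041

P(X > 22.1) = e^(−λ·22.1) = e^(−1.589) ≈ 0.2041.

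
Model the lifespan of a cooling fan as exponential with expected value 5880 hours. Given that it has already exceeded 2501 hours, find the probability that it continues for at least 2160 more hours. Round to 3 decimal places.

The rate is λ = 1/5880 = 0.000170068 per hour.
The exponential is memoryless, so the remaining time is again Exp(λ): the condition X > 2501 is irrelevant.
P(X > 2160) = e^(−0.36735) ≈ 0.693.

0.693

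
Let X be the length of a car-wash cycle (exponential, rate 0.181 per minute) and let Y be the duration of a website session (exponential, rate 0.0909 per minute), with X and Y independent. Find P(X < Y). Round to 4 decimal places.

λ_1 = 0.181, λ_2 = 0.0909.
For independent exponentials, P(X < Y) = λ_1/(λ_1+λ_2) = 0.181/0.2719 ≈ 0.6657.

0.6657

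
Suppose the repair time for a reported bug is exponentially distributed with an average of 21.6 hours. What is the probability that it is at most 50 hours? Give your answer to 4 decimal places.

0.9012

The rate is λ = 1/21.6 = 0.0462963 per hour.
P(X ≤ 50) = 1 − e^(−λ·50) = 1 − e^(−2.3148) ≈ 0.9012.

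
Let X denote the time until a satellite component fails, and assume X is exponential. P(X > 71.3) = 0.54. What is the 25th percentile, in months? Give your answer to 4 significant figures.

e^(−λ·71.3) = 0.54 ⇒ λ = −ln(0.54)/71.3 = 0.00864216.
25th percentile: 1 − e^(−λt) = 0.25, t = −ln(0.75)/λ = 33.2882 months.

33.29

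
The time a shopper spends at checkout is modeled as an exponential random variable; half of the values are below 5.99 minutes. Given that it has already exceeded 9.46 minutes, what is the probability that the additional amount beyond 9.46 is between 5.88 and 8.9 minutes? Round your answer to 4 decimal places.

For an exponential, median = ln(2)/λ, so λ = ln 2 / 5.99 = 0.115717 per minute.
Memoryless: the residual past 9.46 is again Exp(λ).
P(5.88 < residual < 8.9) = e^(−λ·5.88) − e^(−λ·8.9) = 0.50641 − 0.35705 ≈ 0.1494.

0.1494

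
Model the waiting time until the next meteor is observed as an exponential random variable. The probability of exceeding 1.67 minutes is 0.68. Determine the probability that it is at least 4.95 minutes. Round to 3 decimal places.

e^(−λ·1.67) = 0.68 ⇒ λ = −ln(0.68)/1.67 = 0.230936.
P(X > 4.95) = e^(−0.230936·4.95) = e^(−1.1431) ≈ 0.319.

0.319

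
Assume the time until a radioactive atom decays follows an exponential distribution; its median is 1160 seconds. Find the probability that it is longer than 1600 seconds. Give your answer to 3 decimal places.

0.384

For an exponential, median = ln(2)/λ, so λ = ln 2 / 1160 = 0.000597541 per second.
P(X > 1600) = e^(−λ·1600) = e^(−0.95607) ≈ 0.384.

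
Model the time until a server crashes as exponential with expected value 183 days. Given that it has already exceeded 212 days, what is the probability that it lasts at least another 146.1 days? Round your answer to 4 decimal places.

0.4501

The rate is λ = 1/183 = 0.00546448 per day.
P(X > s+t | X > s) = e^(−λ(s+t))/e^(−λs) = e^(−λt), independent of s = 212.
P(X > 146.1) = e^(−0.79836) ≈ 0.4501.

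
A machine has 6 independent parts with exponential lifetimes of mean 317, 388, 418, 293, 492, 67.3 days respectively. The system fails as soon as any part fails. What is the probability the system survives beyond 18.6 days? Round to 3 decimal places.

0.589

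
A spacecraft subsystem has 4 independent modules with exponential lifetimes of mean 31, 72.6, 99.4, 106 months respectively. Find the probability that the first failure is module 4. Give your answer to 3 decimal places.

0.144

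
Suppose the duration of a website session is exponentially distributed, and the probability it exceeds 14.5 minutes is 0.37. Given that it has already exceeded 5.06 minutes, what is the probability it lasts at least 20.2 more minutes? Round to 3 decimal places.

0.250

From e^(−λ·14.5) = 0.37, λ = −ln(0.37)/14.5 = 0.0685691.
Memoryless: P(X > 5.06+20.2 | X > 5.06) = P(X > 20.2) = e^(−0.0685691·20.2) ≈ 0.250.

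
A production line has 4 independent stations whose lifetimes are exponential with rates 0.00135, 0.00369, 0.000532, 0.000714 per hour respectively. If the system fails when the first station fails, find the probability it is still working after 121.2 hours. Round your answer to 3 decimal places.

The time to first failure is exponential with rate Σλ = 0.00135 + 0.00369 + 0.000532 + 0.000714 = 0.006286.
P(min > 121.2) = e^(−0.006286·121.2) = e^(−0.76186) ≈ 0.467.

0.467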